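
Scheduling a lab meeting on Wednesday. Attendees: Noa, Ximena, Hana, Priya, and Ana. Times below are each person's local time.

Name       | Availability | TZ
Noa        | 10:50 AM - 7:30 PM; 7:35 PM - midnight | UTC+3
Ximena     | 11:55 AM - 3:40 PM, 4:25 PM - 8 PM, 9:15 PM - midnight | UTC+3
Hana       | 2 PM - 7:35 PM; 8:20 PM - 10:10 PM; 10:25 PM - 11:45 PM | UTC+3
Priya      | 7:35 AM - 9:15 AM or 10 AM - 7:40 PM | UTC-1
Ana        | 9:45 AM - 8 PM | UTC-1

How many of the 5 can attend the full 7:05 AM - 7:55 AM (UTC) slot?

0

Noa in UTC: 07:50-16:30, 16:35-21:00 (subtract 3h to convert from UTC+3).
Ximena in UTC: 08:55-12:40, 13:25-17:00, 18:15-21:00 (subtract 3h to convert from UTC+3).
Hana in UTC: 11:00-16:35, 17:20-19:10, 19:25-20:45 (subtract 3h to convert from UTC+3).
Priya in UTC: 08:35-10:15, 11:00-20:40 (add 1h to convert from UTC-1).
Ana in UTC: 10:45-21:00 (add 1h to convert from UTC-1).
nobody can make the full 07:05-07:55 slot — that's 0.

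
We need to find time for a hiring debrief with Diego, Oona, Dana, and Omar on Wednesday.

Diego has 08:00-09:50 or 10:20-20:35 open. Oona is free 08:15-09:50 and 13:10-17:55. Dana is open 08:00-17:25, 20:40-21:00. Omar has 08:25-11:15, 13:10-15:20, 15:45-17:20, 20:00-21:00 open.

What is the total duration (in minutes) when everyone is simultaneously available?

Diego ∩ Oona: 08:15-09:50, 13:10-17:55.
Diego ∩ Oona ∩ Dana: 08:15-09:50, 13:10-17:25.
Diego ∩ Oona ∩ Dana ∩ Omar: 08:25-09:50, 13:10-15:20, 15:45-17:20.
Summing the common windows: 85 + 130 + 95 = 310 minutes.

310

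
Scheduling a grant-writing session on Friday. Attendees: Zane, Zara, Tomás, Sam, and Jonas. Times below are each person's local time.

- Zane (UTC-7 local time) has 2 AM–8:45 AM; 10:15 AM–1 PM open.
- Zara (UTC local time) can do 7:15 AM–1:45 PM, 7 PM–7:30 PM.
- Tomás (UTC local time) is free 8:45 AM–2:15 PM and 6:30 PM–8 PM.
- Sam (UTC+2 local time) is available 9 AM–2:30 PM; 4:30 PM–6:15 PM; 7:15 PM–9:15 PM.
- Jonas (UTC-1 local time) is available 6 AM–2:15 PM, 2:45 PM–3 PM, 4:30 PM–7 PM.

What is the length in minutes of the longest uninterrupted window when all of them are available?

210

Zane in UTC: 09:00-15:45, 17:15-20:00 (add 7h to convert from UTC-7).
Zara in UTC: 07:15-13:45, 19:00-19:30.
Tomás in UTC: 08:45-14:15, 18:30-20:00.
Sam in UTC: 07:00-12:30, 14:30-16:15, 17:15-19:15 (subtract 2h to convert from UTC+2).
Jonas in UTC: 07:00-15:15, 15:45-16:00, 17:30-20:00 (add 1h to convert from UTC-1).
Zane ∩ Zara: 09:00-13:45, 19:00-19:30.
Zane ∩ Zara ∩ Tomás: 09:00-13:45, 19:00-19:30.
Zane ∩ Zara ∩ Tomás ∩ Sam: 09:00-12:30, 19:00-19:15.
Zane ∩ Zara ∩ Tomás ∩ Sam ∩ Jonas: 09:00-12:30, 19:00-19:15.
The longest is 09:00-12:30 at 210 minutes.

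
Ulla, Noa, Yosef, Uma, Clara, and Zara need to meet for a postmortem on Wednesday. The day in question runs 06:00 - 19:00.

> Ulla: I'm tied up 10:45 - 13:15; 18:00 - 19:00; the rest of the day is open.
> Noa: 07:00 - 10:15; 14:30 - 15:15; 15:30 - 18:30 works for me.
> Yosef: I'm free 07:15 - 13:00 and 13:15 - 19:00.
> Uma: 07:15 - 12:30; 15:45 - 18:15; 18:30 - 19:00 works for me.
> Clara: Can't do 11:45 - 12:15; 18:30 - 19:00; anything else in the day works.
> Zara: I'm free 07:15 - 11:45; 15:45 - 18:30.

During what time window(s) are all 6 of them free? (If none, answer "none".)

Ulla free: 06:00-10:45, 13:15-18:00 (invert busy blocks within the working day).
Noa free: 07:00-10:15, 14:30-15:15, 15:30-18:30.
Yosef free: 07:15-13:00, 13:15-19:00.
Uma free: 07:15-12:30, 15:45-18:15, 18:30-19:00.
Clara free: 06:00-11:45, 12:15-18:30 (invert busy blocks within the working day).
Zara free: 07:15-11:45, 15:45-18:30.
Ulla ∩ Noa: 07:00-10:15, 14:30-15:15, 15:30-18:00.
Ulla ∩ Noa ∩ Yosef: 07:15-10:15, 14:30-15:15, 15:30-18:00.
Ulla ∩ Noa ∩ Yosef ∩ Uma: 07:15-10:15, 15:45-18:00.
Ulla ∩ Noa ∩ Yosef ∩ Uma ∩ Clara: 07:15-10:15, 15:45-18:00.
Ulla ∩ Noa ∩ Yosef ∩ Uma ∩ Clara ∩ Zara: 07:15-10:15, 15:45-18:00.

07:15-10:15, 15:45-18:00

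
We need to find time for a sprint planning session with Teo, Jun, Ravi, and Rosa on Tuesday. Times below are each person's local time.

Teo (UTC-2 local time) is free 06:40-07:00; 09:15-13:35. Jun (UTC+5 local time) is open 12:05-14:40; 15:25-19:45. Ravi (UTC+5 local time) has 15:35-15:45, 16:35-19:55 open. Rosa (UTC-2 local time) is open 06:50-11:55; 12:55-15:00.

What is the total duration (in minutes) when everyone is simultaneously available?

Teo in UTC: 08:40-09:00, 11:15-15:35 (add 2h to convert from UTC-2).
Jun in UTC: 07:05-09:40, 10:25-14:45 (subtract 5h to convert from UTC+5).
Ravi in UTC: 10:35-10:45, 11:35-14:55 (subtract 5h to convert from UTC+5).
Rosa in UTC: 08:50-13:55, 14:55-17:00 (add 2h to convert from UTC-2).
Teo ∩ Jun: 08:40-09:00, 11:15-14:45.
Teo ∩ Jun ∩ Ravi: 11:35-14:45.
Teo ∩ Jun ∩ Ravi ∩ Rosa: 11:35-13:55.
That's a single block of 140 minutes.

140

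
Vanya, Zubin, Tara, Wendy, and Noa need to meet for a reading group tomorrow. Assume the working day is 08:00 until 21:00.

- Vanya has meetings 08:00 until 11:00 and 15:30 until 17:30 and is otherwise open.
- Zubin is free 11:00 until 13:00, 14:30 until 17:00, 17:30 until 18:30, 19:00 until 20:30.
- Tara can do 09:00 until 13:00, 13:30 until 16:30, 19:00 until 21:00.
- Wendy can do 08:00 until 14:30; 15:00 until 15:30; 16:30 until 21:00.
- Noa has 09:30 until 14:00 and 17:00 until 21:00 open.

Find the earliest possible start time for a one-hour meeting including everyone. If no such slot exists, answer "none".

Vanya free: 11:00-15:30, 17:30-21:00 (invert busy blocks within the working day).
Zubin free: 11:00-13:00, 14:30-17:00, 17:30-18:30, 19:00-20:30.
Tara free: 09:00-13:00, 13:30-16:30, 19:00-21:00.
Wendy free: 08:00-14:30, 15:00-15:30, 16:30-21:00.
Noa free: 09:30-14:00, 17:00-21:00.
Vanya ∩ Zubin: 11:00-13:00, 14:30-15:30, 17:30-18:30, 19:00-20:30.
Vanya ∩ Zubin ∩ Tara: 11:00-13:00, 14:30-15:30, 19:00-20:30.
Vanya ∩ Zubin ∩ Tara ∩ Wendy: 11:00-13:00, 15:00-15:30, 19:00-20:30.
Vanya ∩ Zubin ∩ Tara ∩ Wendy ∩ Noa: 11:00-13:00, 19:00-20:30.
The first common window of at least 60 minutes is 11:00-13:00, so the earliest start is 11:00.

11:00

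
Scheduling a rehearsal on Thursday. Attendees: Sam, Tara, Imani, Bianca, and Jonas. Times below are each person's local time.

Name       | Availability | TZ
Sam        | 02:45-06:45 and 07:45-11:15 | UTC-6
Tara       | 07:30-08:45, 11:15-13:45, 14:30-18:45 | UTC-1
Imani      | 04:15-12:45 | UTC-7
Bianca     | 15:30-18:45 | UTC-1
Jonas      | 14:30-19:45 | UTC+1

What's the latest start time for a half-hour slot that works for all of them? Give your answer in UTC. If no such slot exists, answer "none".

16:45

Sam in UTC: 08:45-12:45, 13:45-17:15 (add 6h to convert from UTC-6).
Tara in UTC: 08:30-09:45, 12:15-14:45, 15:30-19:45 (add 1h to convert from UTC-1).
Imani in UTC: 11:15-19:45 (add 7h to convert from UTC-7).
Bianca in UTC: 16:30-19:45 (add 1h to convert from UTC-1).
Jonas in UTC: 13:30-18:45 (subtract 1h to convert from UTC+1).
Sam ∩ Tara: 08:45-09:45, 12:15-12:45, 13:45-14:45, 15:30-17:15.
Sam ∩ Tara ∩ Imani: 12:15-12:45, 13:45-14:45, 15:30-17:15.
Sam ∩ Tara ∩ Imani ∩ Bianca: 16:30-17:15.
Sam ∩ Tara ∩ Imani ∩ Bianca ∩ Jonas: 16:30-17:15.
So the common availability across everyone is 16:30-17:15.
The last common window of at least 30 minutes is 16:30-17:15; a 30-minute meeting can start as late as 16:45 and still end by 17:15.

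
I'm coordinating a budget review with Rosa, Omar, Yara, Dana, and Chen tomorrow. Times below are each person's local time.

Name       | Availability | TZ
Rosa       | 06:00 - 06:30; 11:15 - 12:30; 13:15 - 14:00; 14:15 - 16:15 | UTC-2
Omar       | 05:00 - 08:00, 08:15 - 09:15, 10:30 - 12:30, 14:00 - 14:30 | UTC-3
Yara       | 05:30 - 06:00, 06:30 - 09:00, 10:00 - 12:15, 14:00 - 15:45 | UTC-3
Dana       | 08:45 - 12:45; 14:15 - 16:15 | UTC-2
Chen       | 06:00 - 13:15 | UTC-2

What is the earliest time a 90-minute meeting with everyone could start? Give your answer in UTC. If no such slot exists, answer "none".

none

Rosa in UTC: 08:00-08:30, 13:15-14:30, 15:15-16:00, 16:15-18:15 (add 2h to convert from UTC-2).
Omar in UTC: 08:00-11:00, 11:15-12:15, 13:30-15:30, 17:00-17:30 (add 3h to convert from UTC-3).
Yara in UTC: 08:30-09:00, 09:30-12:00, 13:00-15:15, 17:00-18:45 (add 3h to convert from UTC-3).
Dana in UTC: 10:45-14:45, 16:15-18:15 (add 2h to convert from UTC-2).
Chen in UTC: 08:00-15:15 (add 2h to convert from UTC-2).
Rosa ∩ Omar: 08:00-08:30, 13:30-14:30, 15:15-15:30, 17:00-17:30.
Rosa ∩ Omar ∩ Yara: 13:30-14:30, 17:00-17:30.
Rosa ∩ Omar ∩ Yara ∩ Dana: 13:30-14:30, 17:00-17:30.
Rosa ∩ Omar ∩ Yara ∩ Dana ∩ Chen: 13:30-14:30.
Those are the intersection windows.
No common window is at least 90 minutes long.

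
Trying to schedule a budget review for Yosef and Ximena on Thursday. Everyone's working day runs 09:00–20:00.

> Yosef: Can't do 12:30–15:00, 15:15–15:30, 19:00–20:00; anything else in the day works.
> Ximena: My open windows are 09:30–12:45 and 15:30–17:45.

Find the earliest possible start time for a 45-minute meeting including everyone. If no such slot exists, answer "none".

Yosef free: 09:00-12:30, 15:00-15:15, 15:30-19:00 (invert busy blocks within the working day).
Ximena free: 09:30-12:45, 15:30-17:45.
Yosef ∩ Ximena: 09:30-12:30, 15:30-17:45.
The first common window of at least 45 minutes is 09:30-12:30, so the earliest start is 09:30.

09:30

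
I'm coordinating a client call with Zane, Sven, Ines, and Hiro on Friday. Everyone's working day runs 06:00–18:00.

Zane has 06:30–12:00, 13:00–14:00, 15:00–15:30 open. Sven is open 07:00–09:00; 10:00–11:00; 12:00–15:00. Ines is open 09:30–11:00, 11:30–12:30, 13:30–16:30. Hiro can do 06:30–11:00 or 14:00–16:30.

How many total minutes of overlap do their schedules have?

60

Zane ∩ Sven: 07:00-09:00, 10:00-11:00, 13:00-14:00.
Zane ∩ Sven ∩ Ines: 10:00-11:00, 13:30-14:00.
Zane ∩ Sven ∩ Ines ∩ Hiro: 10:00-11:00.
That's a single block of 60 minutes.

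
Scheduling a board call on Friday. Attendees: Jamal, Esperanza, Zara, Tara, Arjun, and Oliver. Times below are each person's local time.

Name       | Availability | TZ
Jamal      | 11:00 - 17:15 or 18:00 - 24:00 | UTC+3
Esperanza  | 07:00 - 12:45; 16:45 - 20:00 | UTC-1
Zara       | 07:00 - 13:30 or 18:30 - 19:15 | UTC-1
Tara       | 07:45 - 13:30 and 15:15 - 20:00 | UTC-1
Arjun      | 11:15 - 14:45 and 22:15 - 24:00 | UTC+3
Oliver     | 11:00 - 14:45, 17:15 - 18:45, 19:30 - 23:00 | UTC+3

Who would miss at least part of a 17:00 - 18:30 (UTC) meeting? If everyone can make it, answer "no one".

Jamal in UTC: 08:00-14:15, 15:00-21:00 (subtract 3h to convert from UTC+3).
Esperanza in UTC: 08:00-13:45, 17:45-21:00 (add 1h to convert from UTC-1).
Zara in UTC: 08:00-14:30, 19:30-20:15 (add 1h to convert from UTC-1).
Tara in UTC: 08:45-14:30, 16:15-21:00 (add 1h to convert from UTC-1).
Arjun in UTC: 08:15-11:45, 19:15-21:00 (subtract 3h to convert from UTC+3).
Oliver in UTC: 08:00-11:45, 14:15-15:45, 16:30-20:00 (subtract 3h to convert from UTC+3).
Jamal: free for 17:00-18:30. Esperanza: not fully free for 17:00-18:30. Zara: not fully free for 17:00-18:30. Tara: free for 17:00-18:30. Arjun: not fully free for 17:00-18:30. Oliver: free for 17:00-18:30.

Arjun, Esperanza, Zara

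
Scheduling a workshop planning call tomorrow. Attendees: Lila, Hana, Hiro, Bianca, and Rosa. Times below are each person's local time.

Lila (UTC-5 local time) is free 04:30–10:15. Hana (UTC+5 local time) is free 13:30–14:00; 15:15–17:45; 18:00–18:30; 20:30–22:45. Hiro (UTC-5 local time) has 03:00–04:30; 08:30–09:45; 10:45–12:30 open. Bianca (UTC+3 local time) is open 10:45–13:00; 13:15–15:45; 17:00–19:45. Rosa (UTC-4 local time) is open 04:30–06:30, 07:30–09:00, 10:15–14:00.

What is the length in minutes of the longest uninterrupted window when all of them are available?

Lila in UTC: 09:30-15:15 (add 5h to convert from UTC-5).
Hana in UTC: 08:30-09:00, 10:15-12:45, 13:00-13:30, 15:30-17:45 (subtract 5h to convert from UTC+5).
Hiro in UTC: 08:00-09:30, 13:30-14:45, 15:45-17:30 (add 5h to convert from UTC-5).
Bianca in UTC: 07:45-10:00, 10:15-12:45, 14:00-16:45 (subtract 3h to convert from UTC+3).
Rosa in UTC: 08:30-10:30, 11:30-13:00, 14:15-18:00 (add 4h to convert from UTC-4).
Lila ∩ Hana: 10:15-12:45, 13:00-13:30.
Lila ∩ Hana ∩ Hiro: ∅.
Lila ∩ Hana ∩ Hiro ∩ Bianca: ∅.
Lila ∩ Hana ∩ Hiro ∩ Bianca ∩ Rosa: ∅.
There is no time when everyone is free.
No common window exists, so the longest block is 0 minutes.

0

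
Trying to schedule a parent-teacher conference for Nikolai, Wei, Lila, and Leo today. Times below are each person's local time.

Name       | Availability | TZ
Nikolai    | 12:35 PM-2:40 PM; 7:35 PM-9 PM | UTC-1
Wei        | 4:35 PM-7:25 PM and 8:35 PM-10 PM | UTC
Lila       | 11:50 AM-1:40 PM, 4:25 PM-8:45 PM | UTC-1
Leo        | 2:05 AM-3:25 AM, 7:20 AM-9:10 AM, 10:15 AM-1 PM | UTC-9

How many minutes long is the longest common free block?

70

Nikolai in UTC: 13:35-15:40, 20:35-22:00 (add 1h to convert from UTC-1).
Wei in UTC: 16:35-19:25, 20:35-22:00.
Lila in UTC: 12:50-14:40, 17:25-21:45 (add 1h to convert from UTC-1).
Leo in UTC: 11:05-12:25, 16:20-18:10, 19:15-22:00 (add 9h to convert from UTC-9).
Nikolai ∩ Wei: 20:35-22:00.
Nikolai ∩ Wei ∩ Lila: 20:35-21:45.
Nikolai ∩ Wei ∩ Lila ∩ Leo: 20:35-21:45.
The longest is 20:35-21:45 at 70 minutes.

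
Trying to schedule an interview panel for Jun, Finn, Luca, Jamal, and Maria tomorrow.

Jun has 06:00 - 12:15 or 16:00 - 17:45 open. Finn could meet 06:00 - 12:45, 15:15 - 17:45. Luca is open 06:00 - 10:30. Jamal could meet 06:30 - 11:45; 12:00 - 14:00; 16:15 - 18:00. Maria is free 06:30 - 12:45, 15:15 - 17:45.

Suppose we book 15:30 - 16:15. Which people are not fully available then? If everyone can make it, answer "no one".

Jamal, Jun, Luca

Jun: not fully free for 15:30-16:15. Finn: free for 15:30-16:15. Luca: not fully free for 15:30-16:15. Jamal: not fully free for 15:30-16:15. Maria: free for 15:30-16:15.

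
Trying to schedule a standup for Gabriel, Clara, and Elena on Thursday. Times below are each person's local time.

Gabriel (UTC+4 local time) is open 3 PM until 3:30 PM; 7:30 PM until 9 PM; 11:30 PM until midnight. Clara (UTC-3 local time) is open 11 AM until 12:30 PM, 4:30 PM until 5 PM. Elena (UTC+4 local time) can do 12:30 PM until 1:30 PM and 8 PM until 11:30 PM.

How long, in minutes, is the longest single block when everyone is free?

Gabriel in UTC: 11:00-11:30, 15:30-17:00, 19:30-20:00 (subtract 4h to convert from UTC+4).
Clara in UTC: 14:00-15:30, 19:30-20:00 (add 3h to convert from UTC-3).
Elena in UTC: 08:30-09:30, 16:00-19:30 (subtract 4h to convert from UTC+4).
Gabriel ∩ Clara: 19:30-20:00.
Gabriel ∩ Clara ∩ Elena: ∅.
There is no time when everyone is free.
No common window exists, so the longest block is 0 minutes.

0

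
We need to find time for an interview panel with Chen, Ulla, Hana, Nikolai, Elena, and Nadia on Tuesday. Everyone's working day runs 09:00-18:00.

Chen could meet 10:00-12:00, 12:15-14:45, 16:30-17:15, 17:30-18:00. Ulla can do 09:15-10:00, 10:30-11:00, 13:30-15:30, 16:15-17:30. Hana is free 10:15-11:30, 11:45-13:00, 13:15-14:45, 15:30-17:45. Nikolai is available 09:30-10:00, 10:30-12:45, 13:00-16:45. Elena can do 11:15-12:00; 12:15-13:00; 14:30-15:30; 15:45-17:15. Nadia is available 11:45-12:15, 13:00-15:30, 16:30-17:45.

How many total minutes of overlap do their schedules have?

30

Chen ∩ Ulla: 10:30-11:00, 13:30-14:45, 16:30-17:15.
Chen ∩ Ulla ∩ Hana: 10:30-11:00, 13:30-14:45, 16:30-17:15.
Chen ∩ Ulla ∩ Hana ∩ Nikolai: 10:30-11:00, 13:30-14:45, 16:30-16:45.
Chen ∩ Ulla ∩ Hana ∩ Nikolai ∩ Elena: 14:30-14:45, 16:30-16:45.
Chen ∩ Ulla ∩ Hana ∩ Nikolai ∩ Elena ∩ Nadia: 14:30-14:45, 16:30-16:45.
Summing the common windows: 15 + 15 = 30 minutes.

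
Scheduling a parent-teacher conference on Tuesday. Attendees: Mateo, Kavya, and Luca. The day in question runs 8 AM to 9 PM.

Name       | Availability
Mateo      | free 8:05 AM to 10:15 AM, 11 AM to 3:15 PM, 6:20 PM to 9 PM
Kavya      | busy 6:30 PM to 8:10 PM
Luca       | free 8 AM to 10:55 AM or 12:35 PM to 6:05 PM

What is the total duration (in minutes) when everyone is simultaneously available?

Mateo free: 08:05-10:15, 11:00-15:15, 18:20-21:00.
Kavya free: 08:00-18:30, 20:10-21:00 (invert busy blocks within the working day).
Luca free: 08:00-10:55, 12:35-18:05.
Mateo ∩ Kavya: 08:05-10:15, 11:00-15:15, 18:20-18:30, 20:10-21:00.
Mateo ∩ Kavya ∩ Luca: 08:05-10:15, 12:35-15:15.
So the common availability across everyone is 08:05-10:15, 12:35-15:15.
Summing the common windows: 130 + 160 = 290 minutes.

290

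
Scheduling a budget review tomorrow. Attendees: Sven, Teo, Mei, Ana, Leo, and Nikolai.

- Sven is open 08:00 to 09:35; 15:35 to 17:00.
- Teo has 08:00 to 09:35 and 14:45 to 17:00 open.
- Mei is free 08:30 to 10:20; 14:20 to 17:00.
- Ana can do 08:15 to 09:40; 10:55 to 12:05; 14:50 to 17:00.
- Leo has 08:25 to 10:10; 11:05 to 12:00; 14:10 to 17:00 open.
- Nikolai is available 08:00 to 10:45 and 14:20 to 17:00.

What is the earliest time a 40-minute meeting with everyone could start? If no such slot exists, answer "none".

Sven ∩ Teo: 08:00-09:35, 15:35-17:00.
Sven ∩ Teo ∩ Mei: 08:30-09:35, 15:35-17:00.
Sven ∩ Teo ∩ Mei ∩ Ana: 08:30-09:35, 15:35-17:00.
Sven ∩ Teo ∩ Mei ∩ Ana ∩ Leo: 08:30-09:35, 15:35-17:00.
Sven ∩ Teo ∩ Mei ∩ Ana ∩ Leo ∩ Nikolai: 08:30-09:35, 15:35-17:00.
The first common window of at least 40 minutes is 08:30-09:35, so the earliest start is 08:30.

08:30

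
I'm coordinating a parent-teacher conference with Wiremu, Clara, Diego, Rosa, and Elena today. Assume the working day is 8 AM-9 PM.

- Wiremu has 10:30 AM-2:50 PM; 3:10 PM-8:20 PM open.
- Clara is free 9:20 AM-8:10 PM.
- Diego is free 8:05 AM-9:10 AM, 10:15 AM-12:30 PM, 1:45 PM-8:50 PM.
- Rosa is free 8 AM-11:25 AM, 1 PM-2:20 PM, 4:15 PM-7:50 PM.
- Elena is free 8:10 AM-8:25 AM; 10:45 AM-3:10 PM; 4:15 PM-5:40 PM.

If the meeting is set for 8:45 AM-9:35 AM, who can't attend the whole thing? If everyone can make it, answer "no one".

Clara, Diego, Elena, Wiremu

Wiremu: not fully free for 08:45-09:35. Clara: not fully free for 08:45-09:35. Diego: not fully free for 08:45-09:35. Rosa: free for 08:45-09:35. Elena: not fully free for 08:45-09:35.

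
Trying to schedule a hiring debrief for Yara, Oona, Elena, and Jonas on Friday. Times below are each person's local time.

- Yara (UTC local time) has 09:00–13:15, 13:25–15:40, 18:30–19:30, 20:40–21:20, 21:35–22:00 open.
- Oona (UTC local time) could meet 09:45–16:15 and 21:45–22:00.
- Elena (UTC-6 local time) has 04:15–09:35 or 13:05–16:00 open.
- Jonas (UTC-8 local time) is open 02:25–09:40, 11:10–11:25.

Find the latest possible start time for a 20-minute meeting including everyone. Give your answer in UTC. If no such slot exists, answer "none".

15:15

Yara in UTC: 09:00-13:15, 13:25-15:40, 18:30-19:30, 20:40-21:20, 21:35-22:00.
Oona in UTC: 09:45-16:15, 21:45-22:00.
Elena in UTC: 10:15-15:35, 19:05-22:00 (add 6h to convert from UTC-6).
Jonas in UTC: 10:25-17:40, 19:10-19:25 (add 8h to convert from UTC-8).
Yara ∩ Oona: 09:45-13:15, 13:25-15:40, 21:45-22:00.
Yara ∩ Oona ∩ Elena: 10:15-13:15, 13:25-15:35, 21:45-22:00.
Yara ∩ Oona ∩ Elena ∩ Jonas: 10:25-13:15, 13:25-15:35.
The last common window of at least 20 minutes is 13:25-15:35; a 20-minute meeting can start as late as 15:15 and still end by 15:35.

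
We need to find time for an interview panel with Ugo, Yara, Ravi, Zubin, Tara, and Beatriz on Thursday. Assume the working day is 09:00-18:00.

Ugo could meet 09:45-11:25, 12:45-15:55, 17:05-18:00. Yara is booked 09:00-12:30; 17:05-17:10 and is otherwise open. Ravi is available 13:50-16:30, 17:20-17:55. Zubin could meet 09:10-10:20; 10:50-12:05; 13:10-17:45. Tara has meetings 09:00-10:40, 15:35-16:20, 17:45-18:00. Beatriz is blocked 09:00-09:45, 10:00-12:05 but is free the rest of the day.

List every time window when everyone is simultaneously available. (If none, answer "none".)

Ugo free: 09:45-11:25, 12:45-15:55, 17:05-18:00.
Yara free: 12:30-17:05, 17:10-18:00 (invert busy blocks within the working day).
Ravi free: 13:50-16:30, 17:20-17:55.
Zubin free: 09:10-10:20, 10:50-12:05, 13:10-17:45.
Tara free: 10:40-15:35, 16:20-17:45 (invert busy blocks within the working day).
Beatriz free: 09:45-10:00, 12:05-18:00 (invert busy blocks within the working day).
Ugo ∩ Yara: 12:45-15:55, 17:10-18:00.
Ugo ∩ Yara ∩ Ravi: 13:50-15:55, 17:20-17:55.
Ugo ∩ Yara ∩ Ravi ∩ Zubin: 13:50-15:55, 17:20-17:45.
Ugo ∩ Yara ∩ Ravi ∩ Zubin ∩ Tara: 13:50-15:35, 17:20-17:45.
Ugo ∩ Yara ∩ Ravi ∩ Zubin ∩ Tara ∩ Beatriz: 13:50-15:35, 17:20-17:45.

13:50-15:35, 17:20-17:45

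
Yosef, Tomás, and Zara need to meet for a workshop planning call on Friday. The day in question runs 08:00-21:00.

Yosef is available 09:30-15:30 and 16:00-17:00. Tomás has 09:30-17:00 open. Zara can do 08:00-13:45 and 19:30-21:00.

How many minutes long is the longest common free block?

255

Yosef ∩ Tomás: 09:30-15:30, 16:00-17:00.
Yosef ∩ Tomás ∩ Zara: 09:30-13:45.
So the common availability across everyone is 09:30-13:45.
The longest is 09:30-13:45 at 255 minutes.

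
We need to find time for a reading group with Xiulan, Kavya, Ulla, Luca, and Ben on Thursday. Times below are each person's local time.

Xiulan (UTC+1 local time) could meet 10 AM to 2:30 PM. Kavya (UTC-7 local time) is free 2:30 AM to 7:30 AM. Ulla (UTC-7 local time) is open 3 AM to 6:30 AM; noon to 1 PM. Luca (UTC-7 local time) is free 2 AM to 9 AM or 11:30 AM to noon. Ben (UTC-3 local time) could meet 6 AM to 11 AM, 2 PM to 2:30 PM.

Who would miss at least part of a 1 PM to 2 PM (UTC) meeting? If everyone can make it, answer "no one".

Xiulan in UTC: 09:00-13:30 (subtract 1h to convert from UTC+1).
Kavya in UTC: 09:30-14:30 (add 7h to convert from UTC-7).
Ulla in UTC: 10:00-13:30, 19:00-20:00 (add 7h to convert from UTC-7).
Luca in UTC: 09:00-16:00, 18:30-19:00 (add 7h to convert from UTC-7).
Ben in UTC: 09:00-14:00, 17:00-17:30 (add 3h to convert from UTC-3).
Xiulan: not fully free for 13:00-14:00. Kavya: free for 13:00-14:00. Ulla: not fully free for 13:00-14:00. Luca: free for 13:00-14:00. Ben: free for 13:00-14:00.

Ulla, Xiulan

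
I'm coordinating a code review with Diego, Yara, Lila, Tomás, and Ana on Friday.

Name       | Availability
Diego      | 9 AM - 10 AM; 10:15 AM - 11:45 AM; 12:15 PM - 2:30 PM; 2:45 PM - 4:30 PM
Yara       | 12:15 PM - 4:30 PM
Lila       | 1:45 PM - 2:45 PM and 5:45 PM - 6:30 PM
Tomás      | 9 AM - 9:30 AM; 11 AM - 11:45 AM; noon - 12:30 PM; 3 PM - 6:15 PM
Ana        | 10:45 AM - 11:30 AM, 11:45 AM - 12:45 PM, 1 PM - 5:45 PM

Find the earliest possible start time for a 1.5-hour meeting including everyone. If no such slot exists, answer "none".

Diego ∩ Yara: 12:15-14:30, 14:45-16:30.
Diego ∩ Yara ∩ Lila: 13:45-14:30.
Diego ∩ Yara ∩ Lila ∩ Tomás: ∅.
Diego ∩ Yara ∩ Lila ∩ Tomás ∩ Ana: ∅.
There is no time when everyone is free.
No common window is at least 90 minutes long.

none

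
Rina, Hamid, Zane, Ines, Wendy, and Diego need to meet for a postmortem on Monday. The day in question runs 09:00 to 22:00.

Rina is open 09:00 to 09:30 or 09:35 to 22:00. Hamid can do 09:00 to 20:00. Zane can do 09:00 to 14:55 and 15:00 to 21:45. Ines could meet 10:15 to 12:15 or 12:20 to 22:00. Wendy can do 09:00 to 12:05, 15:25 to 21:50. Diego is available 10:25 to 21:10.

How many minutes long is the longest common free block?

Rina ∩ Hamid: 09:00-09:30, 09:35-20:00.
Rina ∩ Hamid ∩ Zane: 09:00-09:30, 09:35-14:55, 15:00-20:00.
Rina ∩ Hamid ∩ Zane ∩ Ines: 10:15-12:15, 12:20-14:55, 15:00-20:00.
Rina ∩ Hamid ∩ Zane ∩ Ines ∩ Wendy: 10:15-12:05, 15:25-20:00.
Rina ∩ Hamid ∩ Zane ∩ Ines ∩ Wendy ∩ Diego: 10:25-12:05, 15:25-20:00.
Those are the intersection windows.
The longest is 15:25-20:00 at 275 minutes.

275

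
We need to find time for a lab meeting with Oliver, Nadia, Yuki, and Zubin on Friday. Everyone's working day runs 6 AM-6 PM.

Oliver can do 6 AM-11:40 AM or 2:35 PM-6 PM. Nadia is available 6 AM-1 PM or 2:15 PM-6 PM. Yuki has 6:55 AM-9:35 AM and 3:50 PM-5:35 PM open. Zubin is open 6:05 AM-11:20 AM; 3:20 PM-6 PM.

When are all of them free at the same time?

06:55-09:35, 15:50-17:35

Oliver ∩ Nadia: 06:00-11:40, 14:35-18:00.
Oliver ∩ Nadia ∩ Yuki: 06:55-09:35, 15:50-17:35.
Oliver ∩ Nadia ∩ Yuki ∩ Zubin: 06:55-09:35, 15:50-17:35.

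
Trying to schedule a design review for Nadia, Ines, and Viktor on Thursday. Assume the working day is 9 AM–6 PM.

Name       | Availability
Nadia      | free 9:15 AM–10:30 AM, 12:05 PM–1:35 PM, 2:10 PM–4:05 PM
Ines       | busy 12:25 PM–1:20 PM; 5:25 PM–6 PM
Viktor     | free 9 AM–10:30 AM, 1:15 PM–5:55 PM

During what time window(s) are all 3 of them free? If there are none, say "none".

Nadia free: 09:15-10:30, 12:05-13:35, 14:10-16:05.
Ines free: 09:00-12:25, 13:20-17:25 (invert busy blocks within the working day).
Viktor free: 09:00-10:30, 13:15-17:55.
Nadia ∩ Ines: 09:15-10:30, 12:05-12:25, 13:20-13:35, 14:10-16:05.
Nadia ∩ Ines ∩ Viktor: 09:15-10:30, 13:20-13:35, 14:10-16:05.

09:15-10:30, 13:20-13:35, 14:10-16:05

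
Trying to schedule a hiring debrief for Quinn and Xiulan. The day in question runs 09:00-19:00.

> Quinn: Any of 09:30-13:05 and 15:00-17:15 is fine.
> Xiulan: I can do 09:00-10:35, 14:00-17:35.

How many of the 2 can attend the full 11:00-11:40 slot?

Quinn can make the full 11:00-11:40 slot — that's 1.

1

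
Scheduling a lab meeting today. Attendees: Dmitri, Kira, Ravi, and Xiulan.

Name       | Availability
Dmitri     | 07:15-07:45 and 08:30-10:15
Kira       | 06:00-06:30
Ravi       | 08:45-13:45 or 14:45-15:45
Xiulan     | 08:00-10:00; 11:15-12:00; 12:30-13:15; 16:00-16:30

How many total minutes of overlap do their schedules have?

Dmitri ∩ Kira: ∅.
Dmitri ∩ Kira ∩ Ravi: ∅.
Dmitri ∩ Kira ∩ Ravi ∩ Xiulan: ∅.
There is no time when everyone is free.
There is no common window, so the total is 0 minutes.

0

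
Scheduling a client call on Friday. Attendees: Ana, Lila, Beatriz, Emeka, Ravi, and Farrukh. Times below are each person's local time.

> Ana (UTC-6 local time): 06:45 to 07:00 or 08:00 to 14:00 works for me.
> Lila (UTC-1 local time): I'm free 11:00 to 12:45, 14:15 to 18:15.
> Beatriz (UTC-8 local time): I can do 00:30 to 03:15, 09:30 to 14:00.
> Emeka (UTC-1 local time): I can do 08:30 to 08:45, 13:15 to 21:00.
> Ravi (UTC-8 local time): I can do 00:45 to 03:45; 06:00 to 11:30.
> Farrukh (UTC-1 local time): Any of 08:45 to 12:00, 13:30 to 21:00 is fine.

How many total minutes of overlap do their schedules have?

105

Ana in UTC: 12:45-13:00, 14:00-20:00 (add 6h to convert from UTC-6).
Lila in UTC: 12:00-13:45, 15:15-19:15 (add 1h to convert from UTC-1).
Beatriz in UTC: 08:30-11:15, 17:30-22:00 (add 8h to convert from UTC-8).
Emeka in UTC: 09:30-09:45, 14:15-22:00 (add 1h to convert from UTC-1).
Ravi in UTC: 08:45-11:45, 14:00-19:30 (add 8h to convert from UTC-8).
Farrukh in UTC: 09:45-13:00, 14:30-22:00 (add 1h to convert from UTC-1).
Ana ∩ Lila: 12:45-13:00, 15:15-19:15.
Ana ∩ Lila ∩ Beatriz: 17:30-19:15.
Ana ∩ Lila ∩ Beatriz ∩ Emeka: 17:30-19:15.
Ana ∩ Lila ∩ Beatriz ∩ Emeka ∩ Ravi: 17:30-19:15.
Ana ∩ Lila ∩ Beatriz ∩ Emeka ∩ Ravi ∩ Farrukh: 17:30-19:15.
That's a single block of 105 minutes.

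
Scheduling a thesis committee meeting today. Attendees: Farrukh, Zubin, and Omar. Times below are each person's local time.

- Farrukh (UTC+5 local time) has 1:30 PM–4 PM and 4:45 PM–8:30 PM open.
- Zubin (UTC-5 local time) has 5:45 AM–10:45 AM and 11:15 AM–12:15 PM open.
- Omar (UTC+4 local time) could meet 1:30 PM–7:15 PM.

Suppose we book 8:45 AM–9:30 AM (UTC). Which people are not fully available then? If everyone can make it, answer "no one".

Farrukh in UTC: 08:30-11:00, 11:45-15:30 (subtract 5h to convert from UTC+5).
Zubin in UTC: 10:45-15:45, 16:15-17:15 (add 5h to convert from UTC-5).
Omar in UTC: 09:30-15:15 (subtract 4h to convert from UTC+4).
Farrukh: free for 08:45-09:30. Zubin: not fully free for 08:45-09:30. Omar: not fully free for 08:45-09:30.

Omar, Zubin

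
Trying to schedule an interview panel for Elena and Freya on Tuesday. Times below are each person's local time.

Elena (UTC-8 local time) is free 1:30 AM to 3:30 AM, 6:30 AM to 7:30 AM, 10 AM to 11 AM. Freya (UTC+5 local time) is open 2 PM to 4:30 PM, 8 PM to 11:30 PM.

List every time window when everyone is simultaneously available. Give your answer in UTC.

Elena in UTC: 09:30-11:30, 14:30-15:30, 18:00-19:00 (add 8h to convert from UTC-8).
Freya in UTC: 09:00-11:30, 15:00-18:30 (subtract 5h to convert from UTC+5).
Elena ∩ Freya: 09:30-11:30, 15:00-15:30, 18:00-18:30.

09:30-11:30, 15:00-15:30, 18:00-18:30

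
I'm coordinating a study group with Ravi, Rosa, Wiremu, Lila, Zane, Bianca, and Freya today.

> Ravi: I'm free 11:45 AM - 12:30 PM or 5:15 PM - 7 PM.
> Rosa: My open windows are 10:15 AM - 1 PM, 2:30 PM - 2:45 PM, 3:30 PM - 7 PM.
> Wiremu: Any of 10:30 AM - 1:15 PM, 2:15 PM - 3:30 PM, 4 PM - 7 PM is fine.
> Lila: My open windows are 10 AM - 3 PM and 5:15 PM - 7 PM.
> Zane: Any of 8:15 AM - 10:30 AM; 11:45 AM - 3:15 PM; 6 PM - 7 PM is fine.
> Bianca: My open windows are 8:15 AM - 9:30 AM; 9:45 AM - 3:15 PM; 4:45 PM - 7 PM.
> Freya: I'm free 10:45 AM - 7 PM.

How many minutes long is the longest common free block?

Ravi ∩ Rosa: 11:45-12:30, 17:15-19:00.
Ravi ∩ Rosa ∩ Wiremu: 11:45-12:30, 17:15-19:00.
Ravi ∩ Rosa ∩ Wiremu ∩ Lila: 11:45-12:30, 17:15-19:00.
Ravi ∩ Rosa ∩ Wiremu ∩ Lila ∩ Zane: 11:45-12:30, 18:00-19:00.
Ravi ∩ Rosa ∩ Wiremu ∩ Lila ∩ Zane ∩ Bianca: 11:45-12:30, 18:00-19:00.
Ravi ∩ Rosa ∩ Wiremu ∩ Lila ∩ Zane ∩ Bianca ∩ Freya: 11:45-12:30, 18:00-19:00.
So the common availability across everyone is 11:45-12:30, 18:00-19:00.
The longest is 18:00-19:00 at 60 minutes.

60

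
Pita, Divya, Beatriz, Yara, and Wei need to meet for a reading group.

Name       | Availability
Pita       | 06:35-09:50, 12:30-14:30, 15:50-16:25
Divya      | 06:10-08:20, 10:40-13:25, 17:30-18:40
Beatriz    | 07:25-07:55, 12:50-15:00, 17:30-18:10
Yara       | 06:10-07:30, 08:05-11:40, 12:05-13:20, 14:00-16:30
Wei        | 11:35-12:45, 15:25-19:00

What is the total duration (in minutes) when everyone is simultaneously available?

Pita ∩ Divya: 06:35-08:20, 12:30-13:25.
Pita ∩ Divya ∩ Beatriz: 07:25-07:55, 12:50-13:25.
Pita ∩ Divya ∩ Beatriz ∩ Yara: 07:25-07:30, 12:50-13:20.
Pita ∩ Divya ∩ Beatriz ∩ Yara ∩ Wei: ∅.
There is no time when everyone is free.
There is no common window, so the total is 0 minutes.

0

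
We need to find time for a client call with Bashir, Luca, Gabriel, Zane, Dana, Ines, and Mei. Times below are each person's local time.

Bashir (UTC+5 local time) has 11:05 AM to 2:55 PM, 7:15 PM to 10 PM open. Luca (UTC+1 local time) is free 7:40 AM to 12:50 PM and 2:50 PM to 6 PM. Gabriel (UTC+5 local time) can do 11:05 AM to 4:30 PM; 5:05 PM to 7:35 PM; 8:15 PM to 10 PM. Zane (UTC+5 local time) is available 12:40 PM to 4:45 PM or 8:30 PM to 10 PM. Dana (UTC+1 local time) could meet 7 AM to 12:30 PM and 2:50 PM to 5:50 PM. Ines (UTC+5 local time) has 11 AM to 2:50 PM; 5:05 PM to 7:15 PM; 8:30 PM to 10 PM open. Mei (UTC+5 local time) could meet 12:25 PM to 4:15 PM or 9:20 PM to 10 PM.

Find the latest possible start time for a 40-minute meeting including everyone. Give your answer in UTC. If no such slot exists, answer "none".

Bashir in UTC: 06:05-09:55, 14:15-17:00 (subtract 5h to convert from UTC+5).
Luca in UTC: 06:40-11:50, 13:50-17:00 (subtract 1h to convert from UTC+1).
Gabriel in UTC: 06:05-11:30, 12:05-14:35, 15:15-17:00 (subtract 5h to convert from UTC+5).
Zane in UTC: 07:40-11:45, 15:30-17:00 (subtract 5h to convert from UTC+5).
Dana in UTC: 06:00-11:30, 13:50-16:50 (subtract 1h to convert from UTC+1).
Ines in UTC: 06:00-09:50, 12:05-14:15, 15:30-17:00 (subtract 5h to convert from UTC+5).
Mei in UTC: 07:25-11:15, 16:20-17:00 (subtract 5h to convert from UTC+5).
Bashir ∩ Luca: 06:40-09:55, 14:15-17:00.
Bashir ∩ Luca ∩ Gabriel: 06:40-09:55, 14:15-14:35, 15:15-17:00.
Bashir ∩ Luca ∩ Gabriel ∩ Zane: 07:40-09:55, 15:30-17:00.
Bashir ∩ Luca ∩ Gabriel ∩ Zane ∩ Dana: 07:40-09:55, 15:30-16:50.
Bashir ∩ Luca ∩ Gabriel ∩ Zane ∩ Dana ∩ Ines: 07:40-09:50, 15:30-16:50.
Bashir ∩ Luca ∩ Gabriel ∩ Zane ∩ Dana ∩ Ines ∩ Mei: 07:40-09:50, 16:20-16:50.
So the common availability across everyone is 07:40-09:50, 16:20-16:50.
The last common window of at least 40 minutes is 07:40-09:50; a 40-minute meeting can start as late as 09:10 and still end by 09:50.

09:10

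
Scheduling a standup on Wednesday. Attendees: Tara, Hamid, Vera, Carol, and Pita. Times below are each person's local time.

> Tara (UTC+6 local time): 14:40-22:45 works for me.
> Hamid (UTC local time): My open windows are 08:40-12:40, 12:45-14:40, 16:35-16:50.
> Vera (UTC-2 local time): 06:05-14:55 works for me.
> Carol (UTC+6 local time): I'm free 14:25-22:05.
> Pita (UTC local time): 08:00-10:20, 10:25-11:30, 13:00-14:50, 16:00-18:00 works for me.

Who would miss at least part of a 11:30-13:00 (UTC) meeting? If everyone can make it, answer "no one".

Tara in UTC: 08:40-16:45 (subtract 6h to convert from UTC+6).
Hamid in UTC: 08:40-12:40, 12:45-14:40, 16:35-16:50.
Vera in UTC: 08:05-16:55 (add 2h to convert from UTC-2).
Carol in UTC: 08:25-16:05 (subtract 6h to convert from UTC+6).
Pita in UTC: 08:00-10:20, 10:25-11:30, 13:00-14:50, 16:00-18:00.
Tara: free for 11:30-13:00. Hamid: not fully free for 11:30-13:00. Vera: free for 11:30-13:00. Carol: free for 11:30-13:00. Pita: not fully free for 11:30-13:00.

Hamid, Pita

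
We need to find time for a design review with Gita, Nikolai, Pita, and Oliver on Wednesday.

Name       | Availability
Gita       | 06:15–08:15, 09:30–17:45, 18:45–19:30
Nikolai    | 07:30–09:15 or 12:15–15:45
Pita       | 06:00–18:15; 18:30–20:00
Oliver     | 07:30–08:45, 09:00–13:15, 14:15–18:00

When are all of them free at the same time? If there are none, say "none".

Gita ∩ Nikolai: 07:30-08:15, 12:15-15:45.
Gita ∩ Nikolai ∩ Pita: 07:30-08:15, 12:15-15:45.
Gita ∩ Nikolai ∩ Pita ∩ Oliver: 07:30-08:15, 12:15-13:15, 14:15-15:45.
So the common availability across everyone is 07:30-08:15, 12:15-13:15, 14:15-15:45.

07:30-08:15, 12:15-13:15, 14:15-15:45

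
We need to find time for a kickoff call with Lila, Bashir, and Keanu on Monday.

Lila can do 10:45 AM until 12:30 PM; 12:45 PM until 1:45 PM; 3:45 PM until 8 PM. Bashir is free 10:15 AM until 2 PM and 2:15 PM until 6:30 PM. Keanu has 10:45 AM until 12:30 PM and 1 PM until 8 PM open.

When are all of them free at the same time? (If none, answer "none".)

Lila ∩ Bashir: 10:45-12:30, 12:45-13:45, 15:45-18:30.
Lila ∩ Bashir ∩ Keanu: 10:45-12:30, 13:00-13:45, 15:45-18:30.

10:45-12:30, 13:00-13:45, 15:45-18:30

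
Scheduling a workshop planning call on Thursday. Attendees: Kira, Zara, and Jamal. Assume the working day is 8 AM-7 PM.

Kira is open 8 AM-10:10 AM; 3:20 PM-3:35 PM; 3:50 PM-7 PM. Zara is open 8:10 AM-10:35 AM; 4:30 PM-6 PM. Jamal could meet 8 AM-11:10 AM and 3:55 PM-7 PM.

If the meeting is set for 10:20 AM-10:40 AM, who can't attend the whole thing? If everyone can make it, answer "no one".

Kira, Zara

Kira: not fully free for 10:20-10:40. Zara: not fully free for 10:20-10:40. Jamal: free for 10:20-10:40.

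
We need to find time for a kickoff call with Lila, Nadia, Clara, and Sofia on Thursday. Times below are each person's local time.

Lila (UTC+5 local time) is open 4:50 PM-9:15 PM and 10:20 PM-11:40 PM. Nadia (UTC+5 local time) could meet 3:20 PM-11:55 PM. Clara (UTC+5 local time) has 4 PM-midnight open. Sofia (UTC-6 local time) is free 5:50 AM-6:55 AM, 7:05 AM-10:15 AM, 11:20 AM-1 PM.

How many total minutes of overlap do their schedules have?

Lila in UTC: 11:50-16:15, 17:20-18:40 (subtract 5h to convert from UTC+5).
Nadia in UTC: 10:20-18:55 (subtract 5h to convert from UTC+5).
Clara in UTC: 11:00-19:00 (subtract 5h to convert from UTC+5).
Sofia in UTC: 11:50-12:55, 13:05-16:15, 17:20-19:00 (add 6h to convert from UTC-6).
Lila ∩ Nadia: 11:50-16:15, 17:20-18:40.
Lila ∩ Nadia ∩ Clara: 11:50-16:15, 17:20-18:40.
Lila ∩ Nadia ∩ Clara ∩ Sofia: 11:50-12:55, 13:05-16:15, 17:20-18:40.
Summing the common windows: 65 + 190 + 80 = 335 minutes.

335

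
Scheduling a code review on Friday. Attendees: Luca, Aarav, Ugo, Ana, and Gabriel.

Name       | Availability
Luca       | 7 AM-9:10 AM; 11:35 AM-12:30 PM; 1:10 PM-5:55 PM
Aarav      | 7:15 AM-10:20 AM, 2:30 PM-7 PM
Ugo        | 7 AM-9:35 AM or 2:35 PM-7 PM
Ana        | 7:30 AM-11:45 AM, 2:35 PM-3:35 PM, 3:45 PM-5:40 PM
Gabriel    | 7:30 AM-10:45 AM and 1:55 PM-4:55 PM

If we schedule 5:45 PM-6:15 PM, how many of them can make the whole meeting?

Aarav and Ugo can make the full 17:45-18:15 slot — that's 2.

2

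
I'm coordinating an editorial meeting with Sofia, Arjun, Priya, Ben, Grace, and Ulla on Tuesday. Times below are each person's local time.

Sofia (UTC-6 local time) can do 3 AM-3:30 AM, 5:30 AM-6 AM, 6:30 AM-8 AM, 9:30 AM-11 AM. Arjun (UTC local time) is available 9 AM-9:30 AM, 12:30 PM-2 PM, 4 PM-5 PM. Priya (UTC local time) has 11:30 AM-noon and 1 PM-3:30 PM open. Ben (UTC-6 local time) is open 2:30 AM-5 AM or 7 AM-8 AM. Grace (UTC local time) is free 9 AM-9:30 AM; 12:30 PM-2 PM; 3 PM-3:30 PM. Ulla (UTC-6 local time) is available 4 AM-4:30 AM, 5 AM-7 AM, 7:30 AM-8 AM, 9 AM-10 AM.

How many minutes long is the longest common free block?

30

Sofia in UTC: 09:00-09:30, 11:30-12:00, 12:30-14:00, 15:30-17:00 (add 6h to convert from UTC-6).
Arjun in UTC: 09:00-09:30, 12:30-14:00, 16:00-17:00.
Priya in UTC: 11:30-12:00, 13:00-15:30.
Ben in UTC: 08:30-11:00, 13:00-14:00 (add 6h to convert from UTC-6).
Grace in UTC: 09:00-09:30, 12:30-14:00, 15:00-15:30.
Ulla in UTC: 10:00-10:30, 11:00-13:00, 13:30-14:00, 15:00-16:00 (add 6h to convert from UTC-6).
Sofia ∩ Arjun: 09:00-09:30, 12:30-14:00, 16:00-17:00.
Sofia ∩ Arjun ∩ Priya: 13:00-14:00.
Sofia ∩ Arjun ∩ Priya ∩ Ben: 13:00-14:00.
Sofia ∩ Arjun ∩ Priya ∩ Ben ∩ Grace: 13:00-14:00.
Sofia ∩ Arjun ∩ Priya ∩ Ben ∩ Grace ∩ Ulla: 13:30-14:00.
So the common availability across everyone is 13:30-14:00.
The longest is 13:30-14:00 at 30 minutes.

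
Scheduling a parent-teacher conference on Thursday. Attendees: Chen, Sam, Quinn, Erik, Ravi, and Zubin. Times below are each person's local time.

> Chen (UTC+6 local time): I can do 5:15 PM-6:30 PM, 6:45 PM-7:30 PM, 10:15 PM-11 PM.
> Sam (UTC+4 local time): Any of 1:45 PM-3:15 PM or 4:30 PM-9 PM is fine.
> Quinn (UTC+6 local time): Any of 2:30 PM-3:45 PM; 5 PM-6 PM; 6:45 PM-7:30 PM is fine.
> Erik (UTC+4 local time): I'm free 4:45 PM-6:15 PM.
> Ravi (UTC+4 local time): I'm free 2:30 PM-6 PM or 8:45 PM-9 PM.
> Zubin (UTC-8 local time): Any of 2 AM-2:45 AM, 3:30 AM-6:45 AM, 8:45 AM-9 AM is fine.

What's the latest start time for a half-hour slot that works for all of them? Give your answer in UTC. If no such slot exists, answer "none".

13:00

Chen in UTC: 11:15-12:30, 12:45-13:30, 16:15-17:00 (subtract 6h to convert from UTC+6).
Sam in UTC: 09:45-11:15, 12:30-17:00 (subtract 4h to convert from UTC+4).
Quinn in UTC: 08:30-09:45, 11:00-12:00, 12:45-13:30 (subtract 6h to convert from UTC+6).
Erik in UTC: 12:45-14:15 (subtract 4h to convert from UTC+4).
Ravi in UTC: 10:30-14:00, 16:45-17:00 (subtract 4h to convert from UTC+4).
Zubin in UTC: 10:00-10:45, 11:30-14:45, 16:45-17:00 (add 8h to convert from UTC-8).
Chen ∩ Sam: 12:45-13:30, 16:15-17:00.
Chen ∩ Sam ∩ Quinn: 12:45-13:30.
Chen ∩ Sam ∩ Quinn ∩ Erik: 12:45-13:30.
Chen ∩ Sam ∩ Quinn ∩ Erik ∩ Ravi: 12:45-13:30.
Chen ∩ Sam ∩ Quinn ∩ Erik ∩ Ravi ∩ Zubin: 12:45-13:30.
The last common window of at least 30 minutes is 12:45-13:30; a 30-minute meeting can start as late as 13:00 and still end by 13:30.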